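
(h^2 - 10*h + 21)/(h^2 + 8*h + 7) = (h^2 - 10*h + 21)/(h^2 + 8*h + 7)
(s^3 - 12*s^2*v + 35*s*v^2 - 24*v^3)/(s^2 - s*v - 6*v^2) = (s^2 - 9*s*v + 8*v^2)/(s + 2*v)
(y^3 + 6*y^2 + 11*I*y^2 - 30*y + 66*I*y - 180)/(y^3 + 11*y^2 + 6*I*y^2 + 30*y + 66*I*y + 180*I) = (y + 5*I)/(y + 5)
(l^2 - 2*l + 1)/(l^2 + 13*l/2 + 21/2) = 2*(l^2 - 2*l + 1)/(2*l^2 + 13*l + 21)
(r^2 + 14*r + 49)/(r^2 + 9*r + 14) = (r + 7)/(r + 2)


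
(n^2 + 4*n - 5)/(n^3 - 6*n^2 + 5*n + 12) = (n^2 + 4*n - 5)/(n^3 - 6*n^2 + 5*n + 12)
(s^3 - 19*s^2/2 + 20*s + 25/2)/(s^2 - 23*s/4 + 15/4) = 2*(2*s^2 - 9*s - 5)/(4*s - 3)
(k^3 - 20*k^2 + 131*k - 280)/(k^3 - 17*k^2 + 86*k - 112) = (k - 5)/(k - 2)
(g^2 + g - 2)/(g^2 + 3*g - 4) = (g + 2)/(g + 4)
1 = 1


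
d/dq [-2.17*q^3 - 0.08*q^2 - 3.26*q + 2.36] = -6.51*q^2 - 0.16*q - 3.26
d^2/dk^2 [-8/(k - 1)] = -16/(k - 1)^3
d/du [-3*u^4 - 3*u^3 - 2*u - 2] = -12*u^3 - 9*u^2 - 2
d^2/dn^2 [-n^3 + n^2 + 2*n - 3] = 2 - 6*n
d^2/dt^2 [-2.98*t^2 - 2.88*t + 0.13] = -5.96000000000000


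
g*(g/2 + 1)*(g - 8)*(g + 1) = g^4/2 - 5*g^3/2 - 11*g^2 - 8*g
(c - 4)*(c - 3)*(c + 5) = c^3 - 2*c^2 - 23*c + 60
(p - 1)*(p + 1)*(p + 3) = p^3 + 3*p^2 - p - 3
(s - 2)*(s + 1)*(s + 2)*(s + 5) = s^4 + 6*s^3 + s^2 - 24*s - 20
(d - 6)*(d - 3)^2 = d^3 - 12*d^2 + 45*d - 54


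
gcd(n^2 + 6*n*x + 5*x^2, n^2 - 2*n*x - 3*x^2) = n + x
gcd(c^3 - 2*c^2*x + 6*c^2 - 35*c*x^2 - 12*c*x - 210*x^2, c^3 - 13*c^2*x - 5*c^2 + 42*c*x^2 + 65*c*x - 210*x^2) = -c + 7*x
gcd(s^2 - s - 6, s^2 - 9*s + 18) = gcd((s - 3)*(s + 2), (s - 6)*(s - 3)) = s - 3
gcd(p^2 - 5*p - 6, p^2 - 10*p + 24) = p - 6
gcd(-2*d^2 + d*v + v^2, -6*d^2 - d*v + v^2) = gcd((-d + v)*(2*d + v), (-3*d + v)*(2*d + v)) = 2*d + v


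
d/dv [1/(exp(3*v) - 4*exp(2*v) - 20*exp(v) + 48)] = (-3*exp(2*v) + 8*exp(v) + 20)*exp(v)/(exp(3*v) - 4*exp(2*v) - 20*exp(v) + 48)^2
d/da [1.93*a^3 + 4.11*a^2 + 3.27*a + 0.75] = 5.79*a^2 + 8.22*a + 3.27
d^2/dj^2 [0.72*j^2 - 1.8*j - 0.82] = 1.44000000000000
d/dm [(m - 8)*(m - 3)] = 2*m - 11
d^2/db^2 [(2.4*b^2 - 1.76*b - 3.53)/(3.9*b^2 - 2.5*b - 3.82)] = (-6.7392000000001*b^3 - 107.6166*b^2 + 49.18212*b - 45.64536)/(59.319*b^6 - 114.075*b^5 - 101.1816*b^4 + 207.845*b^3 + 99.10608*b^2 - 109.443*b - 55.742968)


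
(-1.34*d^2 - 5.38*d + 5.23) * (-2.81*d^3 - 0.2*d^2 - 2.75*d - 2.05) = 3.7654*d^5 + 15.3858*d^4 - 9.9353*d^3 + 16.496*d^2 - 3.3535*d - 10.7215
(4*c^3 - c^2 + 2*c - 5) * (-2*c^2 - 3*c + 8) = -8*c^5 - 10*c^4 + 31*c^3 - 4*c^2 + 31*c - 40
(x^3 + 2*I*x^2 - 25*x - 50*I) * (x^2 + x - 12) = x^5 + x^4 + 2*I*x^4 - 37*x^3 + 2*I*x^3 - 25*x^2 - 74*I*x^2 + 300*x - 50*I*x + 600*I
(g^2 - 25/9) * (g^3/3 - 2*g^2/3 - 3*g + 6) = g^5/3 - 2*g^4/3 - 106*g^3/27 + 212*g^2/27 + 25*g/3 - 50/3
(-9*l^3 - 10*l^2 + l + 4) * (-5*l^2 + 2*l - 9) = 45*l^5 + 32*l^4 + 56*l^3 + 72*l^2 - l - 36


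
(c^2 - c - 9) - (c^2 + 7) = -c - 16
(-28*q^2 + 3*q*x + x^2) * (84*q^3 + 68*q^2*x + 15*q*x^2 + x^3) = -2352*q^5 - 1652*q^4*x - 132*q^3*x^2 + 85*q^2*x^3 + 18*q*x^4 + x^5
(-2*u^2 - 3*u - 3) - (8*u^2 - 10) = -10*u^2 - 3*u + 7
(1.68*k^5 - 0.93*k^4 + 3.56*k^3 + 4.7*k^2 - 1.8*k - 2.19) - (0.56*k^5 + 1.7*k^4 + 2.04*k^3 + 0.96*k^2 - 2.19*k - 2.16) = 1.12*k^5 - 2.63*k^4 + 1.52*k^3 + 3.74*k^2 + 0.39*k - 0.0299999999999998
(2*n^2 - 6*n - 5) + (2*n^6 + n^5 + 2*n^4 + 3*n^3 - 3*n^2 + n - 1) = 2*n^6 + n^5 + 2*n^4 + 3*n^3 - n^2 - 5*n - 6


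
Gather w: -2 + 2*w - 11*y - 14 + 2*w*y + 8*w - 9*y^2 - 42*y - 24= w*(2*y + 10) - 9*y^2 - 53*y - 40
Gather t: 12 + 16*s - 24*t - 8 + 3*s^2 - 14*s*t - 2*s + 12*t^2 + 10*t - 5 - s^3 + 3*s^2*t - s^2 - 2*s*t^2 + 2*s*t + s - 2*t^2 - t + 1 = -s^3 + 2*s^2 + 15*s + t^2*(10 - 2*s) + t*(3*s^2 - 12*s - 15)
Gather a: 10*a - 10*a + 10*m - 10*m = 0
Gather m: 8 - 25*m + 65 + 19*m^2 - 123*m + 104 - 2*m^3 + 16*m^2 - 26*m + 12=-2*m^3 + 35*m^2 - 174*m + 189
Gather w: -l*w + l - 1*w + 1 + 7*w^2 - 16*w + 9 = l + 7*w^2 + w*(-l - 17) + 10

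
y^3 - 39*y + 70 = (y - 5)*(y - 2)*(y + 7)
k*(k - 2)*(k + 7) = k^3 + 5*k^2 - 14*k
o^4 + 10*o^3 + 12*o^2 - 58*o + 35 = (o - 1)^2*(o + 5)*(o + 7)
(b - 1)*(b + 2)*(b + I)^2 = b^4 + b^3 + 2*I*b^3 - 3*b^2 + 2*I*b^2 - b - 4*I*b + 2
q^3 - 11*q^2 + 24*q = q*(q - 8)*(q - 3)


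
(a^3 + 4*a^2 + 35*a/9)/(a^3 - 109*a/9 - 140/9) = a/(a - 4)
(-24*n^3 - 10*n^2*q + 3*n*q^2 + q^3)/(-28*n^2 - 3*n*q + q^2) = (-6*n^2 - n*q + q^2)/(-7*n + q)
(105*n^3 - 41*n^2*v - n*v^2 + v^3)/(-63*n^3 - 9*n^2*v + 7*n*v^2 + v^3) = (-5*n + v)/(3*n + v)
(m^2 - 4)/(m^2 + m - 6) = (m + 2)/(m + 3)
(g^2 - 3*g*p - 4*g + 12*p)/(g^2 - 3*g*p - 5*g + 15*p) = (g - 4)/(g - 5)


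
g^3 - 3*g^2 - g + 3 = (g - 3)*(g - 1)*(g + 1)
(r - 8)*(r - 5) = r^2 - 13*r + 40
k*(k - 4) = k^2 - 4*k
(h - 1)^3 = h^3 - 3*h^2 + 3*h - 1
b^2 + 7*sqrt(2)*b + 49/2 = (b + 7*sqrt(2)/2)^2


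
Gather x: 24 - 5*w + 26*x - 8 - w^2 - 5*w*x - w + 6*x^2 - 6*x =-w^2 - 6*w + 6*x^2 + x*(20 - 5*w) + 16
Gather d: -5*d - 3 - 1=-5*d - 4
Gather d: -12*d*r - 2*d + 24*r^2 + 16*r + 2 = d*(-12*r - 2) + 24*r^2 + 16*r + 2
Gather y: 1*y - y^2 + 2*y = -y^2 + 3*y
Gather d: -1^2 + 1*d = d - 1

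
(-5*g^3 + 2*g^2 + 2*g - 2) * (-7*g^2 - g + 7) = 35*g^5 - 9*g^4 - 51*g^3 + 26*g^2 + 16*g - 14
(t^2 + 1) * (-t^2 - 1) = -t^4 - 2*t^2 - 1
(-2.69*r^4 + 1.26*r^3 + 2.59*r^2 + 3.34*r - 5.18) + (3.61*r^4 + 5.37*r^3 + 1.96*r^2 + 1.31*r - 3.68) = 0.92*r^4 + 6.63*r^3 + 4.55*r^2 + 4.65*r - 8.86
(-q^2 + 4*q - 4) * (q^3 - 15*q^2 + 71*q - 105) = -q^5 + 19*q^4 - 135*q^3 + 449*q^2 - 704*q + 420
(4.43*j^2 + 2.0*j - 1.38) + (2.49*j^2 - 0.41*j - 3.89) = 6.92*j^2 + 1.59*j - 5.27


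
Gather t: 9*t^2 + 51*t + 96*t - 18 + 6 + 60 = 9*t^2 + 147*t + 48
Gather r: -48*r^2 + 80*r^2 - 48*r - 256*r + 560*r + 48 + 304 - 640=32*r^2 + 256*r - 288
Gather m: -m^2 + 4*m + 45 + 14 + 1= -m^2 + 4*m + 60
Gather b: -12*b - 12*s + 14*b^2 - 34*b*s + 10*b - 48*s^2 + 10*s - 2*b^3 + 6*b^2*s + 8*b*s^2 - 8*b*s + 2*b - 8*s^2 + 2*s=-2*b^3 + b^2*(6*s + 14) + b*(8*s^2 - 42*s) - 56*s^2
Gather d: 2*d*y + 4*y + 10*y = 2*d*y + 14*y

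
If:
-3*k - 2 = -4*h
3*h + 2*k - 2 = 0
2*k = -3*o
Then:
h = 10/17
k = 2/17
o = -4/51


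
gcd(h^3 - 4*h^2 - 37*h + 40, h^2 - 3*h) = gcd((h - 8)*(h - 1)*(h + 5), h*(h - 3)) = 1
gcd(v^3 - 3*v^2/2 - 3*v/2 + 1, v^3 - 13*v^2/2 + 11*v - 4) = v^2 - 5*v/2 + 1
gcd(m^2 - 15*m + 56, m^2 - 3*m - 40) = m - 8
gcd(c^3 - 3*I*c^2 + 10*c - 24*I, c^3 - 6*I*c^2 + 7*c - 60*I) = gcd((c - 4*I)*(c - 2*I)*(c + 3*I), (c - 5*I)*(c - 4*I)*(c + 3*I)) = c^2 - I*c + 12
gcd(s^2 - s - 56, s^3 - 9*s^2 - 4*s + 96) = s - 8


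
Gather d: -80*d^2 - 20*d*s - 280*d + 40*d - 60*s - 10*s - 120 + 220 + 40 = -80*d^2 + d*(-20*s - 240) - 70*s + 140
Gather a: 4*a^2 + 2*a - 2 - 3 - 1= 4*a^2 + 2*a - 6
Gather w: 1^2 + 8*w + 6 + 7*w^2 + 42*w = 7*w^2 + 50*w + 7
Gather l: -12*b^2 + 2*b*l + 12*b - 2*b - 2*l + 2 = -12*b^2 + 10*b + l*(2*b - 2) + 2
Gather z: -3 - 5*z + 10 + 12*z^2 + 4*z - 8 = 12*z^2 - z - 1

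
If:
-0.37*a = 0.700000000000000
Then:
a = -1.89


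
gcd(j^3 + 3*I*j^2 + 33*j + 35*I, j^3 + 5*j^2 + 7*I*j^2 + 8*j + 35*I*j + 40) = 1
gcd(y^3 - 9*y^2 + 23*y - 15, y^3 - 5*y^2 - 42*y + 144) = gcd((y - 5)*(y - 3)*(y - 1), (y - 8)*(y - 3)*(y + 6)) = y - 3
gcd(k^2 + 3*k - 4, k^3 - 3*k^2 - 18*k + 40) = k + 4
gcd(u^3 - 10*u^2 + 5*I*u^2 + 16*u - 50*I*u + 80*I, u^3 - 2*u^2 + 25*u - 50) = u^2 + u*(-2 + 5*I) - 10*I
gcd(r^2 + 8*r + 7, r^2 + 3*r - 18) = 1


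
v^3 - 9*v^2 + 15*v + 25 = (v - 5)^2*(v + 1)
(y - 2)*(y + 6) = y^2 + 4*y - 12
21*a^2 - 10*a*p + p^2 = (-7*a + p)*(-3*a + p)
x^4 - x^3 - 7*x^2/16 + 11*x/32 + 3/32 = (x - 1)*(x - 3/4)*(x + 1/4)*(x + 1/2)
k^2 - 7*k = k*(k - 7)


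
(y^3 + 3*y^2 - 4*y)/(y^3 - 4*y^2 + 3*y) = (y + 4)/(y - 3)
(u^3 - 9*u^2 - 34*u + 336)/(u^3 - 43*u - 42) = (u - 8)/(u + 1)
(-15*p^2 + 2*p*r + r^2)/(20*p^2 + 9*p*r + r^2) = (-3*p + r)/(4*p + r)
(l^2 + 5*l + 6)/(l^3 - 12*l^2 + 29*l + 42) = (l^2 + 5*l + 6)/(l^3 - 12*l^2 + 29*l + 42)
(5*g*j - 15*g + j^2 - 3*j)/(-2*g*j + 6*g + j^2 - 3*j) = (-5*g - j)/(2*g - j)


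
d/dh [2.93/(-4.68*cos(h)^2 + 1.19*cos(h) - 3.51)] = (3.4867 - 27.4248*cos(h))*sin(h)/(4.68*cos(h)^2 - 1.19*cos(h) + 3.51)^2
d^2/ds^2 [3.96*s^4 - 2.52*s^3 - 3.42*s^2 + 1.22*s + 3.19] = 47.52*s^2 - 15.12*s - 6.84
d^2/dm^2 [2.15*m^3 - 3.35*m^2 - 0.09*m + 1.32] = 12.9*m - 6.7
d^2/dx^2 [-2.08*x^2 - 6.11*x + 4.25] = -4.16000000000000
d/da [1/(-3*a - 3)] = 1/(3*(a + 1)^2)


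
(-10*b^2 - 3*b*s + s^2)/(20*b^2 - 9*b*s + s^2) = (2*b + s)/(-4*b + s)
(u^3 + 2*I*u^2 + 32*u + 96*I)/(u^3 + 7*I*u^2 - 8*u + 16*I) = (u - 6*I)/(u - I)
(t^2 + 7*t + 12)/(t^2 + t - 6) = (t + 4)/(t - 2)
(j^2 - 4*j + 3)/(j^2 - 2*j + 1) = (j - 3)/(j - 1)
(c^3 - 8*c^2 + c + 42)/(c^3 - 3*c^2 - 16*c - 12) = (c^2 - 10*c + 21)/(c^2 - 5*c - 6)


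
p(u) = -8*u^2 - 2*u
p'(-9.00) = 142.00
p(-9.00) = -630.00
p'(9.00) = -146.00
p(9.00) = -666.00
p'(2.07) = -35.12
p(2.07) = -38.42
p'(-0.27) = 2.32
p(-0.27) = -0.04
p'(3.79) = -62.64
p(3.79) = -122.49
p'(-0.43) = 4.88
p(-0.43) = -0.62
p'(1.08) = -19.28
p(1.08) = -11.49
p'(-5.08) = 79.28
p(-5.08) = -196.29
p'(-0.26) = 2.16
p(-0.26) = -0.02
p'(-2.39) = 36.24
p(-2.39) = -40.92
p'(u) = -16*u - 2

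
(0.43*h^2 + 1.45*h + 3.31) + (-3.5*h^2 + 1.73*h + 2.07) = -3.07*h^2 + 3.18*h + 5.38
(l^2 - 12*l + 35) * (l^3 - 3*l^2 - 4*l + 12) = l^5 - 15*l^4 + 67*l^3 - 45*l^2 - 284*l + 420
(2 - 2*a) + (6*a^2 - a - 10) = 6*a^2 - 3*a - 8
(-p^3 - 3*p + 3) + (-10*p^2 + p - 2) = -p^3 - 10*p^2 - 2*p + 1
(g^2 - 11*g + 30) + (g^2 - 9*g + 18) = 2*g^2 - 20*g + 48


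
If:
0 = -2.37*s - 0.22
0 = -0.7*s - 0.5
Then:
No Solution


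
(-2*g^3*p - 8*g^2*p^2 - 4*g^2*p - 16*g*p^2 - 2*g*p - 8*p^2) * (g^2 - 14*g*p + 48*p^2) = -2*g^5*p + 20*g^4*p^2 - 4*g^4*p + 16*g^3*p^3 + 40*g^3*p^2 - 2*g^3*p - 384*g^2*p^4 + 32*g^2*p^3 + 20*g^2*p^2 - 768*g*p^4 + 16*g*p^3 - 384*p^4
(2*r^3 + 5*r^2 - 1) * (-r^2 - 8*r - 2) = -2*r^5 - 21*r^4 - 44*r^3 - 9*r^2 + 8*r + 2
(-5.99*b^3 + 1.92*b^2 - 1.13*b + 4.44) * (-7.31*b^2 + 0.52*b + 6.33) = 43.7869*b^5 - 17.15*b^4 - 28.658*b^3 - 20.8904*b^2 - 4.8441*b + 28.1052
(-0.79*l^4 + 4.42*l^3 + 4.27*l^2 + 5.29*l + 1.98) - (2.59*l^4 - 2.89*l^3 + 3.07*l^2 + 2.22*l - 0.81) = -3.38*l^4 + 7.31*l^3 + 1.2*l^2 + 3.07*l + 2.79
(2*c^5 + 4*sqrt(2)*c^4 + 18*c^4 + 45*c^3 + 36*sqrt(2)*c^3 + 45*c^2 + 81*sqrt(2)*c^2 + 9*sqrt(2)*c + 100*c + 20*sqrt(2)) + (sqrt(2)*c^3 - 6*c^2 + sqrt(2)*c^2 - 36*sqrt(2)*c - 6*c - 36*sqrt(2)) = 2*c^5 + 4*sqrt(2)*c^4 + 18*c^4 + 45*c^3 + 37*sqrt(2)*c^3 + 39*c^2 + 82*sqrt(2)*c^2 - 27*sqrt(2)*c + 94*c - 16*sqrt(2)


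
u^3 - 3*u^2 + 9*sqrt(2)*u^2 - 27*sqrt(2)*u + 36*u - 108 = (u - 3)*(u + 3*sqrt(2))*(u + 6*sqrt(2))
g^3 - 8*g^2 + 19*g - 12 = (g - 4)*(g - 3)*(g - 1)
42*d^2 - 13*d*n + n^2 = (-7*d + n)*(-6*d + n)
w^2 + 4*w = w*(w + 4)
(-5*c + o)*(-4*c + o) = 20*c^2 - 9*c*o + o^2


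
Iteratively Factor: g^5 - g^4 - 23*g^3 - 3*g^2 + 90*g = (g - 5)*(g^4 + 4*g^3 - 3*g^2 - 18*g) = (g - 5)*(g + 3)*(g^3 + g^2 - 6*g) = (g - 5)*(g + 3)^2*(g^2 - 2*g) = g*(g - 5)*(g + 3)^2*(g - 2)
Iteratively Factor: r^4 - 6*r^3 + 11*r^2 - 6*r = (r - 3)*(r^3 - 3*r^2 + 2*r) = r*(r - 3)*(r^2 - 3*r + 2) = r*(r - 3)*(r - 1)*(r - 2)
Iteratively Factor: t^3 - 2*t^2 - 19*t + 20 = (t + 4)*(t^2 - 6*t + 5) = (t - 5)*(t + 4)*(t - 1)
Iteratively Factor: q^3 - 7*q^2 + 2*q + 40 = (q - 5)*(q^2 - 2*q - 8) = (q - 5)*(q - 4)*(q + 2)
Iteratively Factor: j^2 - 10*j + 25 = (j - 5)*(j - 5)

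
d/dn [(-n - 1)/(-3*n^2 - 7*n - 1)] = (3*n^2 + 7*n - (n + 1)*(6*n + 7) + 1)/(3*n^2 + 7*n + 1)^2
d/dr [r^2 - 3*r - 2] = 2*r - 3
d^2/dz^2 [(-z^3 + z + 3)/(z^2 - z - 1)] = 2*(-z^3 + 6*z^2 - 9*z + 5)/(z^6 - 3*z^5 + 5*z^3 - 3*z - 1)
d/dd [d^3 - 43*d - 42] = 3*d^2 - 43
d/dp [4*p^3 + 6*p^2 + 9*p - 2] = 12*p^2 + 12*p + 9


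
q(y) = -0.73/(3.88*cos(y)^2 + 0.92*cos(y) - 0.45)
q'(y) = -0.73*(7.76*sin(y)*cos(y) + 0.92*sin(y))/(3.88*cos(y)^2 + 0.92*cos(y) - 0.45)^2 = -(5.6648*cos(y) + 0.6716)*sin(y)/(3.88*cos(y)^2 + 0.92*cos(y) - 0.45)^2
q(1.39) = 4.59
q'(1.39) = -65.67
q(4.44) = 1.75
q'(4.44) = -4.73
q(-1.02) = -0.67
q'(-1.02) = 2.59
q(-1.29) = -7.09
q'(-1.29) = 203.32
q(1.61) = 1.52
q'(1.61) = -1.95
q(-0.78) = -0.34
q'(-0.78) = 0.71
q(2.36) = -0.86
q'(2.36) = 3.25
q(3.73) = -0.50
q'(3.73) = -1.04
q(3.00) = -0.30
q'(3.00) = 0.12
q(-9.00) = -0.38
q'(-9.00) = -0.50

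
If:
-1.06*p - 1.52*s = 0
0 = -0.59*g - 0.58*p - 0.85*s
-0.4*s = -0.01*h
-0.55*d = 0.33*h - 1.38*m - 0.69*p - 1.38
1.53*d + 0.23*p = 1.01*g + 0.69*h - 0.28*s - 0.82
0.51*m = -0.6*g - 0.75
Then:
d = -0.80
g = 0.00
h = -0.59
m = -1.47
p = 0.02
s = -0.01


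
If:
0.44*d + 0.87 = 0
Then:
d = -1.98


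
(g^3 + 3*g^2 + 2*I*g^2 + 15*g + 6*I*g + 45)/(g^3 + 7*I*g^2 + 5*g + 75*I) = (g + 3)/(g + 5*I)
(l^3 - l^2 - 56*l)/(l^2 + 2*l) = (l^2 - l - 56)/(l + 2)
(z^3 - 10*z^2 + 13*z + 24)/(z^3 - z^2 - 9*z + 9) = (z^2 - 7*z - 8)/(z^2 + 2*z - 3)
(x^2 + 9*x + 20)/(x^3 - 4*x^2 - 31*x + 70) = (x + 4)/(x^2 - 9*x + 14)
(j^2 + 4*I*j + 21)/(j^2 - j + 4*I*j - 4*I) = (j^2 + 4*I*j + 21)/(j^2 - j + 4*I*j - 4*I)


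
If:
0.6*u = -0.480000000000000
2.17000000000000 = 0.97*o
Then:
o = 2.24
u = -0.80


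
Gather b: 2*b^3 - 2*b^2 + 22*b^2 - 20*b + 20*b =2*b^3 + 20*b^2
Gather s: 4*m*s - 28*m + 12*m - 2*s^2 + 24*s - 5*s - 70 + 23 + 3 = -16*m - 2*s^2 + s*(4*m + 19) - 44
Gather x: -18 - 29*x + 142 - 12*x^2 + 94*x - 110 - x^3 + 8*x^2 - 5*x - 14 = -x^3 - 4*x^2 + 60*x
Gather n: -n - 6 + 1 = -n - 5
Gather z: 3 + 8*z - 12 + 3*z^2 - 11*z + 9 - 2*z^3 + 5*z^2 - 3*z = -2*z^3 + 8*z^2 - 6*z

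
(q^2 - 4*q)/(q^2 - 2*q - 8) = q/(q + 2)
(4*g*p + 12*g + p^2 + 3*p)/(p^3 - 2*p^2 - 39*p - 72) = (4*g + p)/(p^2 - 5*p - 24)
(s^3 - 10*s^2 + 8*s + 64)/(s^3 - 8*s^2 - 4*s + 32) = (s - 4)/(s - 2)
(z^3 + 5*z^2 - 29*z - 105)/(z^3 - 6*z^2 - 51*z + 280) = (z + 3)/(z - 8)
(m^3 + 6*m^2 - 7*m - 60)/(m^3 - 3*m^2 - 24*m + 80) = (m^2 + m - 12)/(m^2 - 8*m + 16)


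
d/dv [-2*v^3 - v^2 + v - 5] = -6*v^2 - 2*v + 1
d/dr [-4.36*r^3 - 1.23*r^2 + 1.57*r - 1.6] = -13.08*r^2 - 2.46*r + 1.57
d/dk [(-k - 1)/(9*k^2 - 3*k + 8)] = (9*k^2 + 18*k - 11)/(81*k^4 - 54*k^3 + 153*k^2 - 48*k + 64)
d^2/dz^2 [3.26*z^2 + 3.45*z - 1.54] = 6.52000000000000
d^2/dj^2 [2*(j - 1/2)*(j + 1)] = 4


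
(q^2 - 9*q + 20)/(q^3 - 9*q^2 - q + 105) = (q - 4)/(q^2 - 4*q - 21)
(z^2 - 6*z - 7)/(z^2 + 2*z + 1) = (z - 7)/(z + 1)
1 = 1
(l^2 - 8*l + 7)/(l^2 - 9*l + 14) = (l - 1)/(l - 2)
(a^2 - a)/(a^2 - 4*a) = (a - 1)/(a - 4)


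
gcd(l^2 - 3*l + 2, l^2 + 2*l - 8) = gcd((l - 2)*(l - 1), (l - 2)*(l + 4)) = l - 2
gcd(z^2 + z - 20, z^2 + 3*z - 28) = z - 4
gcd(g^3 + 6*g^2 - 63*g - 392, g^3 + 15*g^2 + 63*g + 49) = g^2 + 14*g + 49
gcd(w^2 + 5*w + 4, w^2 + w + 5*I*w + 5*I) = w + 1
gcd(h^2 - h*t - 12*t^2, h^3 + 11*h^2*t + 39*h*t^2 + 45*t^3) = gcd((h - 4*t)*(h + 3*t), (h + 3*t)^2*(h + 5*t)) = h + 3*t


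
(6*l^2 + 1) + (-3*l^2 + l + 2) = 3*l^2 + l + 3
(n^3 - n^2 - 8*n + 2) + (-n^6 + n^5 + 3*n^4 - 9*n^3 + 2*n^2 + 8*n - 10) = -n^6 + n^5 + 3*n^4 - 8*n^3 + n^2 - 8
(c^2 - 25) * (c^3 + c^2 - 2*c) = c^5 + c^4 - 27*c^3 - 25*c^2 + 50*c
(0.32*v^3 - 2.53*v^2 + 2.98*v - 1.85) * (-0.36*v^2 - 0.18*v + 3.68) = -0.1152*v^5 + 0.8532*v^4 + 0.5602*v^3 - 9.1808*v^2 + 11.2994*v - 6.808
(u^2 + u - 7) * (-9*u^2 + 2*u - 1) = -9*u^4 - 7*u^3 + 64*u^2 - 15*u + 7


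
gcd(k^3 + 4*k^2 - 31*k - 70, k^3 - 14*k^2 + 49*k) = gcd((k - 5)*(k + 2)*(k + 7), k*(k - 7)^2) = 1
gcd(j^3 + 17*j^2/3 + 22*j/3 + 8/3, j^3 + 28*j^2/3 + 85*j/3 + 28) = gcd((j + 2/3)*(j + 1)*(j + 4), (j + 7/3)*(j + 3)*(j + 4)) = j + 4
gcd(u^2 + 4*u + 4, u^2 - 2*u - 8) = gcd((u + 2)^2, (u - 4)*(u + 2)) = u + 2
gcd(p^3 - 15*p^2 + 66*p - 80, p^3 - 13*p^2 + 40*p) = p^2 - 13*p + 40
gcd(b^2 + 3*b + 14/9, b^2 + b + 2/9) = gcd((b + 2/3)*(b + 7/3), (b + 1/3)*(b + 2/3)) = b + 2/3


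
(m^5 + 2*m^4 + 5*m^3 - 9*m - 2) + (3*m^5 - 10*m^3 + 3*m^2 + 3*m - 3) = 4*m^5 + 2*m^4 - 5*m^3 + 3*m^2 - 6*m - 5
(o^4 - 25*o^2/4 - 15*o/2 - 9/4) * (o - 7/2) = o^5 - 7*o^4/2 - 25*o^3/4 + 115*o^2/8 + 24*o + 63/8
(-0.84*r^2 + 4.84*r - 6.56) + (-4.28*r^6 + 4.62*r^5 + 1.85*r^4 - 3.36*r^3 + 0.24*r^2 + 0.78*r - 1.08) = -4.28*r^6 + 4.62*r^5 + 1.85*r^4 - 3.36*r^3 - 0.6*r^2 + 5.62*r - 7.64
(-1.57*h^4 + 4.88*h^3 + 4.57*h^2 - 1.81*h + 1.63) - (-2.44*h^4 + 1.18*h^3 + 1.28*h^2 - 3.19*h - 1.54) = 0.87*h^4 + 3.7*h^3 + 3.29*h^2 + 1.38*h + 3.17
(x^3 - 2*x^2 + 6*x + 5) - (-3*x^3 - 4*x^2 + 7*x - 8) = 4*x^3 + 2*x^2 - x + 13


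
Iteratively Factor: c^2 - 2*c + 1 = (c - 1)*(c - 1)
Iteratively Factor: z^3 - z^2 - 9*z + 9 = (z - 3)*(z^2 + 2*z - 3) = (z - 3)*(z - 1)*(z + 3)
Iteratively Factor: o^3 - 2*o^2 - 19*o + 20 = (o - 1)*(o^2 - o - 20) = (o - 1)*(o + 4)*(o - 5)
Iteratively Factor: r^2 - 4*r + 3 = (r - 3)*(r - 1)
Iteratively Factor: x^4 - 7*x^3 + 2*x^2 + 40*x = (x - 5)*(x^3 - 2*x^2 - 8*x) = (x - 5)*(x + 2)*(x^2 - 4*x) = (x - 5)*(x - 4)*(x + 2)*(x)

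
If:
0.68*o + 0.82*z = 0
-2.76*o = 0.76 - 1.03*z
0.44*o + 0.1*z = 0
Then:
No Solution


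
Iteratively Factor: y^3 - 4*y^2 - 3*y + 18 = (y - 3)*(y^2 - y - 6) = (y - 3)^2*(y + 2)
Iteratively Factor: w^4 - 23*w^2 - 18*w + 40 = (w - 1)*(w^3 + w^2 - 22*w - 40) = (w - 1)*(w + 2)*(w^2 - w - 20) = (w - 1)*(w + 2)*(w + 4)*(w - 5)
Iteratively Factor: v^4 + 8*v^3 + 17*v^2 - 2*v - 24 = (v + 3)*(v^3 + 5*v^2 + 2*v - 8) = (v - 1)*(v + 3)*(v^2 + 6*v + 8) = (v - 1)*(v + 2)*(v + 3)*(v + 4)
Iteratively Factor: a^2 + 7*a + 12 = (a + 3)*(a + 4)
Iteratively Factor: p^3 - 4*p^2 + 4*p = (p)*(p^2 - 4*p + 4) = p*(p - 2)*(p - 2)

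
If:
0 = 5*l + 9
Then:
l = -9/5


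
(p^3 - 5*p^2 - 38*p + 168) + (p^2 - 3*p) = p^3 - 4*p^2 - 41*p + 168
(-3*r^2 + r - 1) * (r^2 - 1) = -3*r^4 + r^3 + 2*r^2 - r + 1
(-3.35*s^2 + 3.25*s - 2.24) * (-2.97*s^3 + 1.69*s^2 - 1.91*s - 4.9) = 9.9495*s^5 - 15.314*s^4 + 18.5438*s^3 + 6.4219*s^2 - 11.6466*s + 10.976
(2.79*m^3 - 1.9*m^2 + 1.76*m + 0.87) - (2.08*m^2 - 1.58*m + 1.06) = 2.79*m^3 - 3.98*m^2 + 3.34*m - 0.19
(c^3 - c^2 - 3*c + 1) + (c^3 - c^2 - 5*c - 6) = 2*c^3 - 2*c^2 - 8*c - 5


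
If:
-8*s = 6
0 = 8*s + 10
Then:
No Solution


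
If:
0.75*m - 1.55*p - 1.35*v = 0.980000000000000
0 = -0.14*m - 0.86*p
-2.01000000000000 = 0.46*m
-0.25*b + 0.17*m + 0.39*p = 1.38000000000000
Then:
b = -7.38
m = -4.37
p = 0.71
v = -3.97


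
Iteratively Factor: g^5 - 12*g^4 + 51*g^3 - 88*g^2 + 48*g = (g - 4)*(g^4 - 8*g^3 + 19*g^2 - 12*g) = (g - 4)*(g - 1)*(g^3 - 7*g^2 + 12*g) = (g - 4)^2*(g - 1)*(g^2 - 3*g) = (g - 4)^2*(g - 3)*(g - 1)*(g)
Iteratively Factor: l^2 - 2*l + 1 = (l - 1)*(l - 1)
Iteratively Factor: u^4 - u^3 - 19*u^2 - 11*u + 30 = (u + 2)*(u^3 - 3*u^2 - 13*u + 15) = (u - 1)*(u + 2)*(u^2 - 2*u - 15) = (u - 5)*(u - 1)*(u + 2)*(u + 3)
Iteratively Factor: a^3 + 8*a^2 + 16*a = (a + 4)*(a^2 + 4*a) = (a + 4)^2*(a)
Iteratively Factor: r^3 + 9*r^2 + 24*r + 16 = (r + 1)*(r^2 + 8*r + 16) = (r + 1)*(r + 4)*(r + 4)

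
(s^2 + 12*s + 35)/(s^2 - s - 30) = (s + 7)/(s - 6)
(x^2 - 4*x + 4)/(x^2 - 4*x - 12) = (-x^2 + 4*x - 4)/(-x^2 + 4*x + 12)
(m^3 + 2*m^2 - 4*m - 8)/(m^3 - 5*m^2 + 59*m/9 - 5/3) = 9*(m^3 + 2*m^2 - 4*m - 8)/(9*m^3 - 45*m^2 + 59*m - 15)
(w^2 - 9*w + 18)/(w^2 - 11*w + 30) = (w - 3)/(w - 5)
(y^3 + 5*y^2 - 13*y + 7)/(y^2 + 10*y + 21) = (y^2 - 2*y + 1)/(y + 3)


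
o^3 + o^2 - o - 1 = (o - 1)*(o + 1)^2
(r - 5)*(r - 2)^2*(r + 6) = r^4 - 3*r^3 - 30*r^2 + 124*r - 120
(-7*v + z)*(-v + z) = 7*v^2 - 8*v*z + z^2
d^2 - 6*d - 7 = (d - 7)*(d + 1)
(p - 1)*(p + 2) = p^2 + p - 2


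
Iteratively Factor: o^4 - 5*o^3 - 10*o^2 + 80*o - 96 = (o - 2)*(o^3 - 3*o^2 - 16*o + 48) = (o - 2)*(o + 4)*(o^2 - 7*o + 12) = (o - 3)*(o - 2)*(o + 4)*(o - 4)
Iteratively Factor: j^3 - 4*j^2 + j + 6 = (j - 2)*(j^2 - 2*j - 3) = (j - 3)*(j - 2)*(j + 1)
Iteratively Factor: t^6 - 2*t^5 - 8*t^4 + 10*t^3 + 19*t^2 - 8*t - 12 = (t - 3)*(t^5 + t^4 - 5*t^3 - 5*t^2 + 4*t + 4) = (t - 3)*(t + 1)*(t^4 - 5*t^2 + 4) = (t - 3)*(t + 1)^2*(t^3 - t^2 - 4*t + 4) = (t - 3)*(t - 2)*(t + 1)^2*(t^2 + t - 2) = (t - 3)*(t - 2)*(t + 1)^2*(t + 2)*(t - 1)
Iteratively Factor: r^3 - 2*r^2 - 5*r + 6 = (r + 2)*(r^2 - 4*r + 3) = (r - 3)*(r + 2)*(r - 1)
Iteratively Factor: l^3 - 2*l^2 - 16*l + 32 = (l - 4)*(l^2 + 2*l - 8) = (l - 4)*(l + 4)*(l - 2)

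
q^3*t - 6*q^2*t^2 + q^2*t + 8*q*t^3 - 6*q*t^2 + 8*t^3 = (q - 4*t)*(q - 2*t)*(q*t + t)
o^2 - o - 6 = (o - 3)*(o + 2)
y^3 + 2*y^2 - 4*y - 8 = (y - 2)*(y + 2)^2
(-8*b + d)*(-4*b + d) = 32*b^2 - 12*b*d + d^2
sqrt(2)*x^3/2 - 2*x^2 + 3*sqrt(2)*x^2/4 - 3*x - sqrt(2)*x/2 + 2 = (x - 1/2)*(x - 2*sqrt(2))*(sqrt(2)*x/2 + sqrt(2))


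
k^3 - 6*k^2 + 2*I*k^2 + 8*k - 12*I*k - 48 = (k - 6)*(k - 2*I)*(k + 4*I)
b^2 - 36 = (b - 6)*(b + 6)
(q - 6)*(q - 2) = q^2 - 8*q + 12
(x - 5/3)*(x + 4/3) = x^2 - x/3 - 20/9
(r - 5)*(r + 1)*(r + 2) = r^3 - 2*r^2 - 13*r - 10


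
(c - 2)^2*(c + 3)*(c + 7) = c^4 + 6*c^3 - 15*c^2 - 44*c + 84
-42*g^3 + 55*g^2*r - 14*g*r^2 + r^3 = (-7*g + r)*(-6*g + r)*(-g + r)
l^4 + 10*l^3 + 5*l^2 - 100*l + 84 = (l - 2)*(l - 1)*(l + 6)*(l + 7)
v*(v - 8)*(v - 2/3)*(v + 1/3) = v^4 - 25*v^3/3 + 22*v^2/9 + 16*v/9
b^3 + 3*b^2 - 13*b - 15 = (b - 3)*(b + 1)*(b + 5)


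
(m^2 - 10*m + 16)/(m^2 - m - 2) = (m - 8)/(m + 1)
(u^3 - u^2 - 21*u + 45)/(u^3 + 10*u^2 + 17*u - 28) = (u^3 - u^2 - 21*u + 45)/(u^3 + 10*u^2 + 17*u - 28)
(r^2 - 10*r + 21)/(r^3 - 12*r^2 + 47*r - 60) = (r - 7)/(r^2 - 9*r + 20)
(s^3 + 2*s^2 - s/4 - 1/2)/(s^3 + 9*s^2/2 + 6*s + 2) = (s - 1/2)/(s + 2)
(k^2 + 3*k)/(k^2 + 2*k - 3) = k/(k - 1)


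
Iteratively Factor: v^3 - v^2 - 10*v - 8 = (v - 4)*(v^2 + 3*v + 2) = (v - 4)*(v + 2)*(v + 1)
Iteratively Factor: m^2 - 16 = (m - 4)*(m + 4)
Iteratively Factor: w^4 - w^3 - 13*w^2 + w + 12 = (w + 3)*(w^3 - 4*w^2 - w + 4) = (w - 4)*(w + 3)*(w^2 - 1) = (w - 4)*(w + 1)*(w + 3)*(w - 1)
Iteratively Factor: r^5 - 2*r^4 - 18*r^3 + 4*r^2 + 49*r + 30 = (r + 1)*(r^4 - 3*r^3 - 15*r^2 + 19*r + 30) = (r - 5)*(r + 1)*(r^3 + 2*r^2 - 5*r - 6) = (r - 5)*(r + 1)^2*(r^2 + r - 6) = (r - 5)*(r + 1)^2*(r + 3)*(r - 2)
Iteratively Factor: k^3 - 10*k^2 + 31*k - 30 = (k - 5)*(k^2 - 5*k + 6) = (k - 5)*(k - 2)*(k - 3)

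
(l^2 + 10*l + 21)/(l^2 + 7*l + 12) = (l + 7)/(l + 4)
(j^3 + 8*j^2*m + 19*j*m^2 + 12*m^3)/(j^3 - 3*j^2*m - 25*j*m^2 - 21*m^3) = (j + 4*m)/(j - 7*m)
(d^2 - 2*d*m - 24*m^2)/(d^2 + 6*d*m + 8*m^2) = (d - 6*m)/(d + 2*m)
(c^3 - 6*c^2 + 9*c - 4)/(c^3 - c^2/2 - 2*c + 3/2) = 2*(c - 4)/(2*c + 3)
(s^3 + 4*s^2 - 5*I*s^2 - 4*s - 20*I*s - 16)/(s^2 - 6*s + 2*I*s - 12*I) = (s^3 + s^2*(4 - 5*I) + s*(-4 - 20*I) - 16)/(s^2 + s*(-6 + 2*I) - 12*I)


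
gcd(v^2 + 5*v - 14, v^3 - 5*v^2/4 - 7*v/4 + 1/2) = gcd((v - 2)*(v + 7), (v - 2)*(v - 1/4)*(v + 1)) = v - 2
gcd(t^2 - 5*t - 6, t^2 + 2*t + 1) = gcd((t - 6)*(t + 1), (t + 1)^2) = t + 1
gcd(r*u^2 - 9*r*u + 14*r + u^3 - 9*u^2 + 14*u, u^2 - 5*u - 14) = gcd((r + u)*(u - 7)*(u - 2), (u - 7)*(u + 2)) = u - 7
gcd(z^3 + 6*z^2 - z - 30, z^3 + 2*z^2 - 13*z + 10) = z^2 + 3*z - 10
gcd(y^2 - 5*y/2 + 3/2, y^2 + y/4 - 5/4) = y - 1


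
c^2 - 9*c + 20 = (c - 5)*(c - 4)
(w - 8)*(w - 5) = w^2 - 13*w + 40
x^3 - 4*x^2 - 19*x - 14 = (x - 7)*(x + 1)*(x + 2)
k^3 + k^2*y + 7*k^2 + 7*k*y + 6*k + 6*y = (k + 1)*(k + 6)*(k + y)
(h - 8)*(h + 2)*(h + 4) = h^3 - 2*h^2 - 40*h - 64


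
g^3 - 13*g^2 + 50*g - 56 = (g - 7)*(g - 4)*(g - 2)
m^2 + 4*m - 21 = (m - 3)*(m + 7)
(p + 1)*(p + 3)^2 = p^3 + 7*p^2 + 15*p + 9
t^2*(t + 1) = t^3 + t^2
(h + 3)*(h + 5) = h^2 + 8*h + 15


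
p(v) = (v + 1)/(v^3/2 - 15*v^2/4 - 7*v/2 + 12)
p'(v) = (v + 1)*(-3*v^2/2 + 15*v/2 + 7/2)/(v^3/2 - 15*v^2/4 - 7*v/2 + 12)^2 + 1/(v^3/2 - 15*v^2/4 - 7*v/2 + 12)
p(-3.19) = 0.07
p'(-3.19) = 0.05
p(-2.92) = 0.09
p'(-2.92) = 0.08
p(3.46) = -0.18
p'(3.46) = 0.05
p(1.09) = 0.48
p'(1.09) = 1.31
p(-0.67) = 0.03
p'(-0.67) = 0.08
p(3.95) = -0.17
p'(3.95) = 0.02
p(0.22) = 0.11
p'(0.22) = 0.14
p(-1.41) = -0.05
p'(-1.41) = 0.19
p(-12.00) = 0.01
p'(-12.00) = 0.00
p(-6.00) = 0.02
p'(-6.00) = 0.01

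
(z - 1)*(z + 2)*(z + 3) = z^3 + 4*z^2 + z - 6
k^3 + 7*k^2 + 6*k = k*(k + 1)*(k + 6)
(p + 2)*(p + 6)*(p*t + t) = p^3*t + 9*p^2*t + 20*p*t + 12*t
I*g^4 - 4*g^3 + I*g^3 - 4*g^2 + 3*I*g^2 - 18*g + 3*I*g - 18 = (g - 2*I)*(g + 3*I)^2*(I*g + I)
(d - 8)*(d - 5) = d^2 - 13*d + 40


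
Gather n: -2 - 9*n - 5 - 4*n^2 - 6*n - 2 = -4*n^2 - 15*n - 9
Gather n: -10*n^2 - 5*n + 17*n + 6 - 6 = -10*n^2 + 12*n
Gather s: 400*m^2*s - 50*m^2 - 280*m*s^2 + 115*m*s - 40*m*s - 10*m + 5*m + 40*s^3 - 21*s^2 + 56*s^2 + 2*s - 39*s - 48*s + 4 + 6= -50*m^2 - 5*m + 40*s^3 + s^2*(35 - 280*m) + s*(400*m^2 + 75*m - 85) + 10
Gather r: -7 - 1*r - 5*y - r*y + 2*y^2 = r*(-y - 1) + 2*y^2 - 5*y - 7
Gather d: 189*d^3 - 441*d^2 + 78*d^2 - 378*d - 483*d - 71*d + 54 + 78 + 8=189*d^3 - 363*d^2 - 932*d + 140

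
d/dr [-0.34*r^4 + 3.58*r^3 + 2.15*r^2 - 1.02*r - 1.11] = -1.36*r^3 + 10.74*r^2 + 4.3*r - 1.02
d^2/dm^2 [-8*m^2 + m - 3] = -16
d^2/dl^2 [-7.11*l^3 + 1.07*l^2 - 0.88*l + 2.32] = 2.14 - 42.66*l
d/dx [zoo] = 0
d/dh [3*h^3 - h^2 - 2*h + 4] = 9*h^2 - 2*h - 2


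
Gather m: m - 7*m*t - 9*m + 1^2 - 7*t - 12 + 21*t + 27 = m*(-7*t - 8) + 14*t + 16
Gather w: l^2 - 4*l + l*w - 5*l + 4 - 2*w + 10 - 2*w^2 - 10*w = l^2 - 9*l - 2*w^2 + w*(l - 12) + 14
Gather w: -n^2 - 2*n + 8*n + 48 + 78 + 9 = -n^2 + 6*n + 135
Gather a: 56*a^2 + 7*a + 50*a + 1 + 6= 56*a^2 + 57*a + 7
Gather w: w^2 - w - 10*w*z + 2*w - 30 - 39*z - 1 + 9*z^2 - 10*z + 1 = w^2 + w*(1 - 10*z) + 9*z^2 - 49*z - 30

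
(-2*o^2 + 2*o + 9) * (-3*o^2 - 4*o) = 6*o^4 + 2*o^3 - 35*o^2 - 36*o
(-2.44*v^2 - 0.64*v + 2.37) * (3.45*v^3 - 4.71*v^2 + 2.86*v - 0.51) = -8.418*v^5 + 9.2844*v^4 + 4.2125*v^3 - 11.7487*v^2 + 7.1046*v - 1.2087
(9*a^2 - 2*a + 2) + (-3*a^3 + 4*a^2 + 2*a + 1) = -3*a^3 + 13*a^2 + 3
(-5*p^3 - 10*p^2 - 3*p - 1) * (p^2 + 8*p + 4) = -5*p^5 - 50*p^4 - 103*p^3 - 65*p^2 - 20*p - 4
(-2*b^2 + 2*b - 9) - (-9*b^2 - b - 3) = 7*b^2 + 3*b - 6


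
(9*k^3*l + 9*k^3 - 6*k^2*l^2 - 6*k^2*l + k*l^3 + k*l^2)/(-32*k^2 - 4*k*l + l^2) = k*(-9*k^2*l - 9*k^2 + 6*k*l^2 + 6*k*l - l^3 - l^2)/(32*k^2 + 4*k*l - l^2)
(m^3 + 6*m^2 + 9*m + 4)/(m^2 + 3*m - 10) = (m^3 + 6*m^2 + 9*m + 4)/(m^2 + 3*m - 10)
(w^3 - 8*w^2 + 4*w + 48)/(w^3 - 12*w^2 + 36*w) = (w^2 - 2*w - 8)/(w*(w - 6))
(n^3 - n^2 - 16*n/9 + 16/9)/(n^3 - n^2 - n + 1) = (n^2 - 16/9)/(n^2 - 1)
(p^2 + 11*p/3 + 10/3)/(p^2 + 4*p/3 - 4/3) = (3*p + 5)/(3*p - 2)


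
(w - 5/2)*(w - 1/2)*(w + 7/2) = w^3 + w^2/2 - 37*w/4 + 35/8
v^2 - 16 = (v - 4)*(v + 4)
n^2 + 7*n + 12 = (n + 3)*(n + 4)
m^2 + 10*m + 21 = (m + 3)*(m + 7)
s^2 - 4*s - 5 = (s - 5)*(s + 1)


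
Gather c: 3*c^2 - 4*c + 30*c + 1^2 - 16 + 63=3*c^2 + 26*c + 48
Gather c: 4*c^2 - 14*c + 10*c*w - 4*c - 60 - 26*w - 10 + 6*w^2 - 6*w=4*c^2 + c*(10*w - 18) + 6*w^2 - 32*w - 70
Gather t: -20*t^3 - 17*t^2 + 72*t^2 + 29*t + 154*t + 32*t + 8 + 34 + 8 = -20*t^3 + 55*t^2 + 215*t + 50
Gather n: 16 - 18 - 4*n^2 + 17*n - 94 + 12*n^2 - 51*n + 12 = 8*n^2 - 34*n - 84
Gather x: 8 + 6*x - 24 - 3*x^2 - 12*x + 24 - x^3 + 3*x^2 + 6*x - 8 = -x^3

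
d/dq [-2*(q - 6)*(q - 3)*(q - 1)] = -6*q^2 + 40*q - 54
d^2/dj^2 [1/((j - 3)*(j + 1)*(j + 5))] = 4*(3*j^4 + 12*j^3 - 6*j^2 - 36*j + 107)/(j^9 + 9*j^8 - 12*j^7 - 252*j^6 - 114*j^5 + 2286*j^4 + 1988*j^3 - 5580*j^2 - 8775*j - 3375)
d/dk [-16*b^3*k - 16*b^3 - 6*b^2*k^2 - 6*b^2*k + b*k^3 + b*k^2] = b*(-16*b^2 - 12*b*k - 6*b + 3*k^2 + 2*k)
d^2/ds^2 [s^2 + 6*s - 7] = 2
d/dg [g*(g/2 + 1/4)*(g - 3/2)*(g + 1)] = 2*g^3 - 7*g/4 - 3/8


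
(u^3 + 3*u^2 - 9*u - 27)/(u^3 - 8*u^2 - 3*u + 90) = (u^2 - 9)/(u^2 - 11*u + 30)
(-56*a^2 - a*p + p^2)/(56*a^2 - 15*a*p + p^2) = (7*a + p)/(-7*a + p)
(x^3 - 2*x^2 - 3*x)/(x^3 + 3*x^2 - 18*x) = (x + 1)/(x + 6)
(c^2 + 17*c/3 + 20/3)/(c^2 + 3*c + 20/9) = 3*(c + 4)/(3*c + 4)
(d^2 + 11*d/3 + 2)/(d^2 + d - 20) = (d^2 + 11*d/3 + 2)/(d^2 + d - 20)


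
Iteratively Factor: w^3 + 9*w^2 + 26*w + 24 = (w + 3)*(w^2 + 6*w + 8) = (w + 3)*(w + 4)*(w + 2)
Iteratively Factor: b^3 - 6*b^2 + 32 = (b + 2)*(b^2 - 8*b + 16) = (b - 4)*(b + 2)*(b - 4)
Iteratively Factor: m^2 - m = (m)*(m - 1)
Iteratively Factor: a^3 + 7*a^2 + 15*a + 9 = (a + 3)*(a^2 + 4*a + 3) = (a + 1)*(a + 3)*(a + 3)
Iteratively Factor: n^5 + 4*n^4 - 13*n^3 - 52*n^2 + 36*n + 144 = (n + 2)*(n^4 + 2*n^3 - 17*n^2 - 18*n + 72) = (n - 2)*(n + 2)*(n^3 + 4*n^2 - 9*n - 36) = (n - 2)*(n + 2)*(n + 3)*(n^2 + n - 12) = (n - 2)*(n + 2)*(n + 3)*(n + 4)*(n - 3)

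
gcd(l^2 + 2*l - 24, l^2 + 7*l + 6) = l + 6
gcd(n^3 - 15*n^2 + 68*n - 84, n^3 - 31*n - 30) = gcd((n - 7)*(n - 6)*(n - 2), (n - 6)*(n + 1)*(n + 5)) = n - 6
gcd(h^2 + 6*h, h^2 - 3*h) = h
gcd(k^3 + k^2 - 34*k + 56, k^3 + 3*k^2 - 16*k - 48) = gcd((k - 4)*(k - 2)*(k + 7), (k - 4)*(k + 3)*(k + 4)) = k - 4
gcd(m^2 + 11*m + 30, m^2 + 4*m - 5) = m + 5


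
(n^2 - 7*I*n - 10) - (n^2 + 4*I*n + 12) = -11*I*n - 22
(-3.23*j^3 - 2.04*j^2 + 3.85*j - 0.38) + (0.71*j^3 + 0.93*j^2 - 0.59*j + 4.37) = -2.52*j^3 - 1.11*j^2 + 3.26*j + 3.99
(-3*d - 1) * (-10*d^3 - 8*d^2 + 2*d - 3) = 30*d^4 + 34*d^3 + 2*d^2 + 7*d + 3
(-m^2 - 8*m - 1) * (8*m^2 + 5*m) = -8*m^4 - 69*m^3 - 48*m^2 - 5*m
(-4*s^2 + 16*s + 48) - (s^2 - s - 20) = -5*s^2 + 17*s + 68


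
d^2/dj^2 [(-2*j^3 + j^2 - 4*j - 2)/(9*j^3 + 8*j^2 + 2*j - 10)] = 2*(225*j^6 - 864*j^5 - 2970*j^4 - 890*j^3 - 2292*j^2 - 2196*j - 148)/(729*j^9 + 1944*j^8 + 2214*j^7 - 1054*j^6 - 3828*j^5 - 2904*j^4 + 1748*j^3 + 2280*j^2 + 600*j - 1000)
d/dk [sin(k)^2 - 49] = sin(2*k)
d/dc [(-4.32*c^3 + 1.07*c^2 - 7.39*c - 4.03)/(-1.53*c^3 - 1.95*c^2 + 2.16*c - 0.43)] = (10.0611*c^4 - 41.2758*c^3 - 25.0242*c^2 - 16.6372*c + 11.8825)/(2.3409*c^6 + 5.967*c^5 - 2.8071*c^4 - 7.1082*c^3 + 6.3426*c^2 - 1.8576*c + 0.1849)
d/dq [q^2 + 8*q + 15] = 2*q + 8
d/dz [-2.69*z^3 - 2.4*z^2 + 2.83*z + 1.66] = -8.07*z^2 - 4.8*z + 2.83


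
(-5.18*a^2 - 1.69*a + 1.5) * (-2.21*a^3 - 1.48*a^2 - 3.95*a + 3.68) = 11.4478*a^5 + 11.4013*a^4 + 19.6472*a^3 - 14.6069*a^2 - 12.1442*a + 5.52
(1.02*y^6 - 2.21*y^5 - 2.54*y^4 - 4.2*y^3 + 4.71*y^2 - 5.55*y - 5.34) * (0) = 0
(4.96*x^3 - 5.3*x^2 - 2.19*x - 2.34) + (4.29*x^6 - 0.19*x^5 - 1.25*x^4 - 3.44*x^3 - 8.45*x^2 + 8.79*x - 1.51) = 4.29*x^6 - 0.19*x^5 - 1.25*x^4 + 1.52*x^3 - 13.75*x^2 + 6.6*x - 3.85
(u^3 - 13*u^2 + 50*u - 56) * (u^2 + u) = u^5 - 12*u^4 + 37*u^3 - 6*u^2 - 56*u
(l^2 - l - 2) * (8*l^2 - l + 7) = 8*l^4 - 9*l^3 - 8*l^2 - 5*l - 14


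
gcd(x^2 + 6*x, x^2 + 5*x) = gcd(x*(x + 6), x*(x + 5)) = x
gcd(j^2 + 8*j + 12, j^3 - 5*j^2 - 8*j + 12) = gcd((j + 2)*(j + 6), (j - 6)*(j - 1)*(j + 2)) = j + 2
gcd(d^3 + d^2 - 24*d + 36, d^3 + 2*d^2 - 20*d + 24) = d^2 + 4*d - 12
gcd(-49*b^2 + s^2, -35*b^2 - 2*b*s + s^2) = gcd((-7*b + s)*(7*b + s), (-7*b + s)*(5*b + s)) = -7*b + s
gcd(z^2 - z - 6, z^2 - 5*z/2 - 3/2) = z - 3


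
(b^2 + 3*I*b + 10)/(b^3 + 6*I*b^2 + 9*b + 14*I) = (b + 5*I)/(b^2 + 8*I*b - 7)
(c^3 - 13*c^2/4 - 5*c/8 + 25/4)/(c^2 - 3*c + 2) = (8*c^2 - 10*c - 25)/(8*(c - 1))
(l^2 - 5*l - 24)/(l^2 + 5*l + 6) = (l - 8)/(l + 2)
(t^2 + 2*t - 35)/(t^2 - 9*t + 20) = (t + 7)/(t - 4)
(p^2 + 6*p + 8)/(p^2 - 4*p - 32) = (p + 2)/(p - 8)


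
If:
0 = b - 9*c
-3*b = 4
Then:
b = -4/3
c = -4/27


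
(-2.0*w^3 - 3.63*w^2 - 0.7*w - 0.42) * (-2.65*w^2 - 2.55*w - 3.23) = 5.3*w^5 + 14.7195*w^4 + 17.5715*w^3 + 14.6229*w^2 + 3.332*w + 1.3566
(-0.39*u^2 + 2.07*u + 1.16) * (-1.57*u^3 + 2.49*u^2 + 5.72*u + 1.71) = 0.6123*u^5 - 4.221*u^4 + 1.1023*u^3 + 14.0619*u^2 + 10.1749*u + 1.9836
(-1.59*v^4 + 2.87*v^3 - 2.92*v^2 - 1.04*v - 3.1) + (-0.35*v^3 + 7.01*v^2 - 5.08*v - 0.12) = -1.59*v^4 + 2.52*v^3 + 4.09*v^2 - 6.12*v - 3.22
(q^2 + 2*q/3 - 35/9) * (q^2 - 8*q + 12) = q^4 - 22*q^3/3 + 25*q^2/9 + 352*q/9 - 140/3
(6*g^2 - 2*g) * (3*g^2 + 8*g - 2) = 18*g^4 + 42*g^3 - 28*g^2 + 4*g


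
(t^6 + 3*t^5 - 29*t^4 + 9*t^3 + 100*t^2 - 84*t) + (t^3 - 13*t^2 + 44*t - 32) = t^6 + 3*t^5 - 29*t^4 + 10*t^3 + 87*t^2 - 40*t - 32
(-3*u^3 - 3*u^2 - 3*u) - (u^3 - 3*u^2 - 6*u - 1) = -4*u^3 + 3*u + 1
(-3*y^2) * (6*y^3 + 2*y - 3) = -18*y^5 - 6*y^3 + 9*y^2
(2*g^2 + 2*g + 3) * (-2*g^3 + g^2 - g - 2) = -4*g^5 - 2*g^4 - 6*g^3 - 3*g^2 - 7*g - 6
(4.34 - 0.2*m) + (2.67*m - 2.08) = 2.47*m + 2.26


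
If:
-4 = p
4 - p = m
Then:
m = 8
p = -4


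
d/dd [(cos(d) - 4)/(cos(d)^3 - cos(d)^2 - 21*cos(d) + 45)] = (-7*cos(d) + cos(2*d) - 12)*sin(d)/((cos(d) - 3)^3*(cos(d) + 5)^2)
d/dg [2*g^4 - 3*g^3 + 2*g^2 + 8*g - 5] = 8*g^3 - 9*g^2 + 4*g + 8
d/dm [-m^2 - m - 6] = -2*m - 1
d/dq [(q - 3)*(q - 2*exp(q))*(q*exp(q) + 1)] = (q - 3)*(q + 1)*(q - 2*exp(q))*exp(q) - (q - 3)*(q*exp(q) + 1)*(2*exp(q) - 1) + (q - 2*exp(q))*(q*exp(q) + 1)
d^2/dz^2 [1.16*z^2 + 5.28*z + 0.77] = 2.32000000000000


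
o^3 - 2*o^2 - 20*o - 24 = (o - 6)*(o + 2)^2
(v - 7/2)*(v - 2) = v^2 - 11*v/2 + 7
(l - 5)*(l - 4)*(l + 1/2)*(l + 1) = l^4 - 15*l^3/2 + 7*l^2 + 51*l/2 + 10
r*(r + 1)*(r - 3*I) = r^3 + r^2 - 3*I*r^2 - 3*I*r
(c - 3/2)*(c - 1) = c^2 - 5*c/2 + 3/2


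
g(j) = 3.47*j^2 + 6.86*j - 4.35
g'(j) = 6.94*j + 6.86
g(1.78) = 18.86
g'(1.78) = 19.21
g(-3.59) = 15.74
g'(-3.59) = -18.05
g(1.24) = 9.49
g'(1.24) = 15.47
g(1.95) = 22.22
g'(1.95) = 20.39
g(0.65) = 1.58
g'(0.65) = 11.37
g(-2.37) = -1.12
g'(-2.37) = -9.59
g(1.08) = 7.11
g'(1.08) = 14.36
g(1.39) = 11.89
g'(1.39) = 16.51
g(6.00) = 161.73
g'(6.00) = 48.50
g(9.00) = 338.46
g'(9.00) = 69.32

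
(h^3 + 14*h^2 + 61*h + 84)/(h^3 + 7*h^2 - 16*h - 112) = (h + 3)/(h - 4)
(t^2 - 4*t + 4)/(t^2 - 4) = (t - 2)/(t + 2)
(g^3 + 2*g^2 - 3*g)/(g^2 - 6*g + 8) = g*(g^2 + 2*g - 3)/(g^2 - 6*g + 8)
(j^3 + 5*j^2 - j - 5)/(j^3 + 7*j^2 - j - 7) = (j + 5)/(j + 7)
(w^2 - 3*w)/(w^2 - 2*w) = (w - 3)/(w - 2)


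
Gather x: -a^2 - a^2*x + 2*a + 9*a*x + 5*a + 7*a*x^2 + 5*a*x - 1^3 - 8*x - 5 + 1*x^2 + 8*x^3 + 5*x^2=-a^2 + 7*a + 8*x^3 + x^2*(7*a + 6) + x*(-a^2 + 14*a - 8) - 6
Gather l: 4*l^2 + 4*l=4*l^2 + 4*l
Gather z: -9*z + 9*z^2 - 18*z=9*z^2 - 27*z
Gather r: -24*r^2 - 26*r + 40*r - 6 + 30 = -24*r^2 + 14*r + 24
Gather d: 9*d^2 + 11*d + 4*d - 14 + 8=9*d^2 + 15*d - 6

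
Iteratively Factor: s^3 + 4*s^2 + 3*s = (s + 3)*(s^2 + s) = s*(s + 3)*(s + 1)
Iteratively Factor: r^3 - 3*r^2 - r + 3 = (r - 1)*(r^2 - 2*r - 3) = (r - 3)*(r - 1)*(r + 1)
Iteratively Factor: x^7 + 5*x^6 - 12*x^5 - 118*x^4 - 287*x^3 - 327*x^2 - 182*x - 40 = (x + 2)*(x^6 + 3*x^5 - 18*x^4 - 82*x^3 - 123*x^2 - 81*x - 20) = (x + 1)*(x + 2)*(x^5 + 2*x^4 - 20*x^3 - 62*x^2 - 61*x - 20) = (x + 1)^2*(x + 2)*(x^4 + x^3 - 21*x^2 - 41*x - 20) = (x + 1)^3*(x + 2)*(x^3 - 21*x - 20) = (x - 5)*(x + 1)^3*(x + 2)*(x^2 + 5*x + 4) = (x - 5)*(x + 1)^3*(x + 2)*(x + 4)*(x + 1)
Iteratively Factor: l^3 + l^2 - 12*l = (l + 4)*(l^2 - 3*l) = (l - 3)*(l + 4)*(l)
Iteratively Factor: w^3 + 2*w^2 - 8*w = (w - 2)*(w^2 + 4*w) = (w - 2)*(w + 4)*(w)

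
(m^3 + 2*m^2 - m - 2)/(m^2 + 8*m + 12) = (m^2 - 1)/(m + 6)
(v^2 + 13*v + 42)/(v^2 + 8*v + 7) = (v + 6)/(v + 1)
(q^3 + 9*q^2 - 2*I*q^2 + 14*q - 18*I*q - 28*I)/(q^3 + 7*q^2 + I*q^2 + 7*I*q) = (q^2 + 2*q*(1 - I) - 4*I)/(q*(q + I))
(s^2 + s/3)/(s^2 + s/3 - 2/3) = s*(3*s + 1)/(3*s^2 + s - 2)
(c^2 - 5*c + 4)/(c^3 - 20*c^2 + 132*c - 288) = (c^2 - 5*c + 4)/(c^3 - 20*c^2 + 132*c - 288)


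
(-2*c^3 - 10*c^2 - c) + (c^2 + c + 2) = -2*c^3 - 9*c^2 + 2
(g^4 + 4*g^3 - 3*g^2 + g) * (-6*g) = -6*g^5 - 24*g^4 + 18*g^3 - 6*g^2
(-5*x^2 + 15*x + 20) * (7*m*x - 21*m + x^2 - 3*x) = -35*m*x^3 + 210*m*x^2 - 175*m*x - 420*m - 5*x^4 + 30*x^3 - 25*x^2 - 60*x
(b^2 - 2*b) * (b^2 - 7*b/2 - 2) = b^4 - 11*b^3/2 + 5*b^2 + 4*b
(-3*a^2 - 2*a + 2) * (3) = -9*a^2 - 6*a + 6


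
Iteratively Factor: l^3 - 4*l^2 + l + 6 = (l - 3)*(l^2 - l - 2) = (l - 3)*(l - 2)*(l + 1)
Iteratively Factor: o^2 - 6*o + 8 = (o - 2)*(o - 4)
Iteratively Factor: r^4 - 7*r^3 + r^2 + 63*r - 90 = (r + 3)*(r^3 - 10*r^2 + 31*r - 30) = (r - 2)*(r + 3)*(r^2 - 8*r + 15) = (r - 3)*(r - 2)*(r + 3)*(r - 5)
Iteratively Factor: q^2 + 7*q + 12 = (q + 4)*(q + 3)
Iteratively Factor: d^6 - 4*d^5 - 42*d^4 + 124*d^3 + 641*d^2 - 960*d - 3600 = (d + 3)*(d^5 - 7*d^4 - 21*d^3 + 187*d^2 + 80*d - 1200) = (d - 5)*(d + 3)*(d^4 - 2*d^3 - 31*d^2 + 32*d + 240) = (d - 5)^2*(d + 3)*(d^3 + 3*d^2 - 16*d - 48) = (d - 5)^2*(d + 3)*(d + 4)*(d^2 - d - 12) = (d - 5)^2*(d - 4)*(d + 3)*(d + 4)*(d + 3)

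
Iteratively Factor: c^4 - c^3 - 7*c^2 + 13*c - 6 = (c + 3)*(c^3 - 4*c^2 + 5*c - 2) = (c - 2)*(c + 3)*(c^2 - 2*c + 1) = (c - 2)*(c - 1)*(c + 3)*(c - 1)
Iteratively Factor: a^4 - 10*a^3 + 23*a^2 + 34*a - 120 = (a - 4)*(a^3 - 6*a^2 - a + 30) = (a - 4)*(a - 3)*(a^2 - 3*a - 10) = (a - 5)*(a - 4)*(a - 3)*(a + 2)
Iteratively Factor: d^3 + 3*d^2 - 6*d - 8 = (d - 2)*(d^2 + 5*d + 4) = (d - 2)*(d + 1)*(d + 4)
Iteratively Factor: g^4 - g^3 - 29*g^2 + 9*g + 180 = (g + 3)*(g^3 - 4*g^2 - 17*g + 60) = (g - 5)*(g + 3)*(g^2 + g - 12) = (g - 5)*(g - 3)*(g + 3)*(g + 4)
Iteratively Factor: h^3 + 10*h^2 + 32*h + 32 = (h + 4)*(h^2 + 6*h + 8) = (h + 2)*(h + 4)*(h + 4)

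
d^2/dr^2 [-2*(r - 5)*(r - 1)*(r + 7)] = -12*r - 4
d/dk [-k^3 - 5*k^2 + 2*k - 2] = -3*k^2 - 10*k + 2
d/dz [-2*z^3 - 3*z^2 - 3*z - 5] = -6*z^2 - 6*z - 3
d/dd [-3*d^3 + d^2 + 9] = d*(2 - 9*d)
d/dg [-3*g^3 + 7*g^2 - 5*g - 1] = -9*g^2 + 14*g - 5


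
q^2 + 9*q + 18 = (q + 3)*(q + 6)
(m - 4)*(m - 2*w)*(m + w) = m^3 - m^2*w - 4*m^2 - 2*m*w^2 + 4*m*w + 8*w^2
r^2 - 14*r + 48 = (r - 8)*(r - 6)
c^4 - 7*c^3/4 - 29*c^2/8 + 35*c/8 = c*(c - 5/2)*(c - 1)*(c + 7/4)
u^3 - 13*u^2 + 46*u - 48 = (u - 8)*(u - 3)*(u - 2)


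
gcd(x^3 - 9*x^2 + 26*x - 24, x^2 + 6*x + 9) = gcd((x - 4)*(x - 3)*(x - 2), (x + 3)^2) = 1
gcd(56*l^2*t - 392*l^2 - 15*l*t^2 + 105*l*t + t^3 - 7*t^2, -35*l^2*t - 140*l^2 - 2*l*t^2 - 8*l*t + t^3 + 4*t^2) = -7*l + t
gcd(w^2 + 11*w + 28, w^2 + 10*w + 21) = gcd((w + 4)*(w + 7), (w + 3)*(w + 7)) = w + 7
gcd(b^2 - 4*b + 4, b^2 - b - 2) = b - 2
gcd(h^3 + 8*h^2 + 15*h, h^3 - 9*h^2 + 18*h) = h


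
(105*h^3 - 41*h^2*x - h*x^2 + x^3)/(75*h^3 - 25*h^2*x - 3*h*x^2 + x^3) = (7*h + x)/(5*h + x)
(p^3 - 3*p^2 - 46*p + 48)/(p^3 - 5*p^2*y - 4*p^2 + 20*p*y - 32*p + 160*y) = (-p^2 - 5*p + 6)/(-p^2 + 5*p*y - 4*p + 20*y)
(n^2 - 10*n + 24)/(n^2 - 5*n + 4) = (n - 6)/(n - 1)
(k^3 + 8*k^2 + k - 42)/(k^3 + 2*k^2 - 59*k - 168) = (k - 2)/(k - 8)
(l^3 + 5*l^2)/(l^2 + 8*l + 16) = l^2*(l + 5)/(l^2 + 8*l + 16)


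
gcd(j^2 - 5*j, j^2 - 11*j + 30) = j - 5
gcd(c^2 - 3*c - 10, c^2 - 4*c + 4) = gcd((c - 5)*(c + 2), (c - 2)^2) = 1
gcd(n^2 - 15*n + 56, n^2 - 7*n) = n - 7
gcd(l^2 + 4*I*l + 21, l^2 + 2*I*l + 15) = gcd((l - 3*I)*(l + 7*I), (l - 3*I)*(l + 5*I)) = l - 3*I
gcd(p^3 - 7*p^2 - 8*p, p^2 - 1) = p + 1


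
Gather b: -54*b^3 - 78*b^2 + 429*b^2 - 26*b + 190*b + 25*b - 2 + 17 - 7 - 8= -54*b^3 + 351*b^2 + 189*b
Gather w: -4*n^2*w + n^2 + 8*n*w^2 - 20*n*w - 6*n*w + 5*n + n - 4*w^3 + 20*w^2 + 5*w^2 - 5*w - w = n^2 + 6*n - 4*w^3 + w^2*(8*n + 25) + w*(-4*n^2 - 26*n - 6)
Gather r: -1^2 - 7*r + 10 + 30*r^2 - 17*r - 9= 30*r^2 - 24*r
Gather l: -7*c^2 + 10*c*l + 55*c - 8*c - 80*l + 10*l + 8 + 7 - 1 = -7*c^2 + 47*c + l*(10*c - 70) + 14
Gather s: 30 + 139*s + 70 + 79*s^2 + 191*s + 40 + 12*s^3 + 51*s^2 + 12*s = 12*s^3 + 130*s^2 + 342*s + 140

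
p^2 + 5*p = p*(p + 5)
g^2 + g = g*(g + 1)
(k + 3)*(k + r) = k^2 + k*r + 3*k + 3*r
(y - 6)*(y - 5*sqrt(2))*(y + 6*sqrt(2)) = y^3 - 6*y^2 + sqrt(2)*y^2 - 60*y - 6*sqrt(2)*y + 360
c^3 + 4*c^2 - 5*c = c*(c - 1)*(c + 5)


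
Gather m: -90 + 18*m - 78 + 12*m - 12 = 30*m - 180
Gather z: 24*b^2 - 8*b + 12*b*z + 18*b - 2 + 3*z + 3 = 24*b^2 + 10*b + z*(12*b + 3) + 1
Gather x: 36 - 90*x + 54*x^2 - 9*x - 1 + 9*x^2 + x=63*x^2 - 98*x + 35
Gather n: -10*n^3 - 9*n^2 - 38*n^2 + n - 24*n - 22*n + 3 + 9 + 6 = -10*n^3 - 47*n^2 - 45*n + 18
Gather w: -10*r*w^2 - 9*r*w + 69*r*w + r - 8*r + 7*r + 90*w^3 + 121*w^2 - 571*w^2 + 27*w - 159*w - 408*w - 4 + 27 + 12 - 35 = 90*w^3 + w^2*(-10*r - 450) + w*(60*r - 540)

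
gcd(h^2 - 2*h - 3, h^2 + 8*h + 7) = h + 1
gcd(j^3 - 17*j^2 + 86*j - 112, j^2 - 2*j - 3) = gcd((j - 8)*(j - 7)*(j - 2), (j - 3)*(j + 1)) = 1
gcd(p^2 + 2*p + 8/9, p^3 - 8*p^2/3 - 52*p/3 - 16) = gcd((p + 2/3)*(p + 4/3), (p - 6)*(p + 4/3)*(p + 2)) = p + 4/3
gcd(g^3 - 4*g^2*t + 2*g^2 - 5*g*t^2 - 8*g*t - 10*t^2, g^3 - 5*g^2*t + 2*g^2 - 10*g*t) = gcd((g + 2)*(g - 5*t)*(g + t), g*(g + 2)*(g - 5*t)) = -g^2 + 5*g*t - 2*g + 10*t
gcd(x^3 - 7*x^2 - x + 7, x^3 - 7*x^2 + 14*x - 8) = x - 1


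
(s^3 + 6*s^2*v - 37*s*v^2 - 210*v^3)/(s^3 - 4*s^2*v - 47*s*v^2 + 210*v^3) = (s + 5*v)/(s - 5*v)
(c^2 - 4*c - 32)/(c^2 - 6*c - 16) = (c + 4)/(c + 2)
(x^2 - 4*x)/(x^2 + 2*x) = (x - 4)/(x + 2)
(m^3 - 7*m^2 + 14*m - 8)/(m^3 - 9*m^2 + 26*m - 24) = (m - 1)/(m - 3)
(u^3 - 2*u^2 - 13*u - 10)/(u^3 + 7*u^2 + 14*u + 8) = (u - 5)/(u + 4)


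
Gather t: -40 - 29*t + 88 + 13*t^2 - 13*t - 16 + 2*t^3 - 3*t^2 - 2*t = 2*t^3 + 10*t^2 - 44*t + 32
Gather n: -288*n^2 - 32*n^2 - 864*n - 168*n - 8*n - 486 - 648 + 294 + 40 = -320*n^2 - 1040*n - 800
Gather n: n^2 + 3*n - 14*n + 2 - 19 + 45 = n^2 - 11*n + 28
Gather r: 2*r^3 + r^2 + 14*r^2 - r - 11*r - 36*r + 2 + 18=2*r^3 + 15*r^2 - 48*r + 20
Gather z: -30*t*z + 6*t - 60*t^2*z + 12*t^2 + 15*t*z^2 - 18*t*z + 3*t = 12*t^2 + 15*t*z^2 + 9*t + z*(-60*t^2 - 48*t)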